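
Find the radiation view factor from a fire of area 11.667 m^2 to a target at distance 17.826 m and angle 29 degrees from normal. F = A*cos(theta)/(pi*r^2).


cos(29 deg) = 0.87462
pi*r^2 = 998.29
F = 11.667 * 0.87462 / 998.29 = 0.010222

0.010222


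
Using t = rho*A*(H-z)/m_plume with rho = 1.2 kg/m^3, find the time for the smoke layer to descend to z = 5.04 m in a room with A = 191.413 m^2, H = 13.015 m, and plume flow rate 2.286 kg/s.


H - z = 7.975 m
t = 1.2 * 191.413 * 7.975 / 2.286 = 801.32 s

801.32 s


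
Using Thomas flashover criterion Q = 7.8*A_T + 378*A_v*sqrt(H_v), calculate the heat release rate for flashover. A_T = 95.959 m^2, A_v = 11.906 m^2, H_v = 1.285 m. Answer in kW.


7.8*A_T = 748.48
sqrt(H_v) = 1.1336
378*A_v*sqrt(H_v) = 5101.6
Q = 748.48 + 5101.6 = 5850.1 kW

5850.1 kW


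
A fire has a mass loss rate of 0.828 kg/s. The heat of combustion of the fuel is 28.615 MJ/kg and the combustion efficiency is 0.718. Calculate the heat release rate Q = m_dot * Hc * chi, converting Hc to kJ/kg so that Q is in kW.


Hc = 28.615 MJ/kg = 28.615 * 1000 kJ/kg = 28615 kJ/kg
Q = 0.828 kg/s * 28615 kJ/kg * 0.718 = 17012 kW

17012 kW


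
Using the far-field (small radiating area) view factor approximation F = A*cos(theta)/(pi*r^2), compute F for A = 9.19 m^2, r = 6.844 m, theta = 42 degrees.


cos(42 deg) = 0.74314
pi*r^2 = 147.15
F = 9.19 * 0.74314 / 147.15 = 0.046411

0.046411


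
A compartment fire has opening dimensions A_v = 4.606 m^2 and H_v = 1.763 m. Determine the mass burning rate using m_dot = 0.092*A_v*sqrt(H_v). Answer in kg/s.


sqrt(H_v) = 1.3278
m_dot = 0.092 * 4.606 * 1.3278 = 0.56265 kg/s

0.56265 kg/s


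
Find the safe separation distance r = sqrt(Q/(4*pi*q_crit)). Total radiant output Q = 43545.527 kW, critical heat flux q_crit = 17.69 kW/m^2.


4*pi*q_crit = 222.30
Q/(4*pi*q_crit) = 195.89
r = sqrt(195.89) = 13.996 m

13.996 m


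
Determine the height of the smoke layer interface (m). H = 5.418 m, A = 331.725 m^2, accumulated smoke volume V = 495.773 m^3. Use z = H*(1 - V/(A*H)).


V/(A*H) = 0.27585
1 - 0.27585 = 0.72415
z = 5.418 * 0.72415 = 3.9235 m

3.9235 m


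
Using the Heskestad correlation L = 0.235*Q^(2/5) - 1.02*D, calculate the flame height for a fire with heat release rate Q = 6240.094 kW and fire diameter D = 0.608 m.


Q^(2/5) = 32.967
0.235 * Q^(2/5) = 7.7472
1.02 * D = 0.62016
L = 7.1270 m

7.1270 m


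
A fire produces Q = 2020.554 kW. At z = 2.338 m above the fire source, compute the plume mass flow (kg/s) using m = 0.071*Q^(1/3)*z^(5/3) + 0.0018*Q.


Q^(1/3) = 12.642
z^(5/3) = 4.1185
First term = 0.071 * 12.642 * 4.1185 = 3.6968
Second term = 0.0018 * 2020.554 = 3.6370
m = 7.3338 kg/s

7.3338 kg/s


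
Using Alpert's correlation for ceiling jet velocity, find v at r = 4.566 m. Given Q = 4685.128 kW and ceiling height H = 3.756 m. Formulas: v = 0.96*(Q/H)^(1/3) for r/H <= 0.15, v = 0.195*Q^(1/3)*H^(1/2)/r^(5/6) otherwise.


r/H = 4.566 / 3.756 = 1.2157
r/H > 0.15, so v = 0.195*Q^(1/3)*H^(1/2)/r^(5/6)
Q^(1/3) = 16.733
H^(1/2) = 1.9380
r^(5/6) = 3.5450
v = 0.195 * 16.733 * 1.9380 / 3.5450 = 1.7838 m/s

1.7838 m/s


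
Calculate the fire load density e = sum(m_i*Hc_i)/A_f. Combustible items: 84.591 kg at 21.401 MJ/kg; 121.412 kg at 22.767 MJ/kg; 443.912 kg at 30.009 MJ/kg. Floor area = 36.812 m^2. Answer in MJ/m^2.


Total energy = 84.591*21.401 + 121.412*22.767 + 443.912*30.009
= 1810.332 + 2764.187 + 13321.36
= 17895.87 MJ
e = 17895.87 / 36.812 = 486.14 MJ/m^2

486.14 MJ/m^2


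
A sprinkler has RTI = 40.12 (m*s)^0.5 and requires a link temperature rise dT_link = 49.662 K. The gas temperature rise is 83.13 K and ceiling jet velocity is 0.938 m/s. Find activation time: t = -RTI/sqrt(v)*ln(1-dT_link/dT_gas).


dT_link/dT_gas = 0.59740
ln(1 - 0.59740) = -0.90982
t = -40.12 / sqrt(0.938) * -0.90982 = 37.689 s

37.689 s


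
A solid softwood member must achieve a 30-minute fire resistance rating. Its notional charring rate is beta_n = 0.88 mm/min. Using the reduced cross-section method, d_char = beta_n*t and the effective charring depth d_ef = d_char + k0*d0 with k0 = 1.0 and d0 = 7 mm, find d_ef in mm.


d_char = 0.88 * 30 = 26.4 mm
d_ef = 26.4 + 1.0*7 = 33.4 mm

33.4 mm


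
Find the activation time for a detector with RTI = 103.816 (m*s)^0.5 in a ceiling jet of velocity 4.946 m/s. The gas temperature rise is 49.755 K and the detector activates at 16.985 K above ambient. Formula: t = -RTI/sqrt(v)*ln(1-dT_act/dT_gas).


dT_act/dT_gas = 0.34137
ln(1 - 0.34137) = -0.41760
t = -103.816 / sqrt(4.946) * -0.41760 = 19.494 s

19.494 s


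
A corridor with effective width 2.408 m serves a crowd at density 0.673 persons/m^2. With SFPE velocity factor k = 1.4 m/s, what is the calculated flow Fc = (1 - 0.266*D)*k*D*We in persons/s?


1 - 0.266*D = 1 - 0.266*0.673 = 0.82098
Fs = 0.82098 * 1.4 * 0.673 = 0.77353 persons/(s*m)
Fc = 0.77353 * 2.408 = 1.8627 persons/s

1.8627 persons/s


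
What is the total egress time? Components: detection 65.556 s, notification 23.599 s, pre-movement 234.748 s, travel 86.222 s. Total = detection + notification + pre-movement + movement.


Total = 65.556 + 23.599 + 234.748 + 86.222 = 410.125 s

410.125 s


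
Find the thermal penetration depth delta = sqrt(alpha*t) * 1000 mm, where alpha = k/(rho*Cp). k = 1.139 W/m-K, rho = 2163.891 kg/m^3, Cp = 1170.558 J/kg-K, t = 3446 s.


alpha = 1.139 / (2163.891 * 1170.558) = 4.4967e-07 m^2/s
alpha * t = 0.0015496
delta = sqrt(0.0015496) * 1000 = 39.365 mm

39.365 mm


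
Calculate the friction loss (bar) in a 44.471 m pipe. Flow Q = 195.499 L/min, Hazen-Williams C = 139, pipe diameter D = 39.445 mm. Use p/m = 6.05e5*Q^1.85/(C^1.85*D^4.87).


Q^1.85 = 17323
C^1.85 = 9216.7
D^4.87 = 5.9222e+07
p/m = 0.019201 bar/m
p_total = 0.019201 * 44.471 = 0.85387 bar

0.85387 bar


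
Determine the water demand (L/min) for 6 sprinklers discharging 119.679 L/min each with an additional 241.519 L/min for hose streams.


Sprinkler demand = 6 * 119.679 = 718.074 L/min
Total = 718.074 + 241.519 = 959.593 L/min

959.593 L/min


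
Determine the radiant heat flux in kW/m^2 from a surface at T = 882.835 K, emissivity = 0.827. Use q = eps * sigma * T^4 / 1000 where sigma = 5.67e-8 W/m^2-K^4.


T^4 = 6.0746e+11
q = 0.827 * 5.67e-8 * 6.0746e+11 / 1000 = 28.484 kW/m^2

28.484 kW/m^2


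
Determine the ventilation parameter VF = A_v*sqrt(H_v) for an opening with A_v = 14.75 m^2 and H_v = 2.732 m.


sqrt(H_v) = 1.6529
VF = 14.75 * 1.6529 = 24.380 m^(5/2)

24.380 m^(5/2)


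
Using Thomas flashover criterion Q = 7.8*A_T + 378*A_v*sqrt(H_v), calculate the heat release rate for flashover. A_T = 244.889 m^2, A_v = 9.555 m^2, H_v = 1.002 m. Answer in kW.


7.8*A_T = 1910.1
sqrt(H_v) = 1.0010
378*A_v*sqrt(H_v) = 3615.4
Q = 1910.1 + 3615.4 = 5525.5 kW

5525.5 kW


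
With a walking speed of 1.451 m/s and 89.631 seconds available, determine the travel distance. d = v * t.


d = 1.451 * 89.631 = 130.05 m

130.05 m


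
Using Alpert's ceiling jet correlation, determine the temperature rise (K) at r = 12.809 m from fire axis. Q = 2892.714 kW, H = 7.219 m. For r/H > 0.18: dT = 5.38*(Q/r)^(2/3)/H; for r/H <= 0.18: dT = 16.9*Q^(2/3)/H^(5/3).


r/H = 12.809 / 7.219 = 1.7743
r/H > 0.18, so dT = 5.38*(Q/r)^(2/3)/H
Q/r = 225.83
(Q/r)^(2/3) = 37.085
dT = 5.38 * 37.085 / 7.219 = 27.637 K

27.637 K


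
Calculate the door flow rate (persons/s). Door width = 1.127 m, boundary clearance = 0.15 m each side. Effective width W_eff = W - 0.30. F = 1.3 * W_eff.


W_eff = 1.127 - 0.30 = 0.827 m
F = 1.3 * 0.827 = 1.0751 persons/s

1.0751 persons/s


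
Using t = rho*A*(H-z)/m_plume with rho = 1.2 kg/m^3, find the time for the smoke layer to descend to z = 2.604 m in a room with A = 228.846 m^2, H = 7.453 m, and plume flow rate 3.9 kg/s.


H - z = 4.849 m
t = 1.2 * 228.846 * 4.849 / 3.9 = 341.44 s

341.44 s


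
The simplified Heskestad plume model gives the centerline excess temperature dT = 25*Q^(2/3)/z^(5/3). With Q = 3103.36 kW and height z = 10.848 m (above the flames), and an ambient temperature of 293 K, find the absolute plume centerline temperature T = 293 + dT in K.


Q^(2/3) = 212.76
z^(5/3) = 53.160
dT = 25 * 212.76 / 53.160 = 100.06 K
T = 293 + 100.06 = 393.06 K

393.06 K


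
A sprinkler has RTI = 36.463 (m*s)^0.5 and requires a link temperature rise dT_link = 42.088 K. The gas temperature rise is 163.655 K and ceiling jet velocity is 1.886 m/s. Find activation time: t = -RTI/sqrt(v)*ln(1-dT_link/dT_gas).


dT_link/dT_gas = 0.25718
ln(1 - 0.25718) = -0.29730
t = -36.463 / sqrt(1.886) * -0.29730 = 7.8935 s

7.8935 s


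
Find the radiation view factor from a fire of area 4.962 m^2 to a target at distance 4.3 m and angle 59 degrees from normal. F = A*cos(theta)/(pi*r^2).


cos(59 deg) = 0.51504
pi*r^2 = 58.088
F = 4.962 * 0.51504 / 58.088 = 0.043996

0.043996


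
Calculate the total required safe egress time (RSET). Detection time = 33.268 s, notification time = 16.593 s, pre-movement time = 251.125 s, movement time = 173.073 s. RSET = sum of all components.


Total = 33.268 + 16.593 + 251.125 + 173.073 = 474.059 s

474.059 s


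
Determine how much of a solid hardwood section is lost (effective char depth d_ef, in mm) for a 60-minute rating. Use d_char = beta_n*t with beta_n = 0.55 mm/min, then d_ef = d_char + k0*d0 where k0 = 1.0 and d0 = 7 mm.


d_char = 0.55 * 60 = 33 mm
d_ef = 33 + 1.0*7 = 40 mm

40 mm


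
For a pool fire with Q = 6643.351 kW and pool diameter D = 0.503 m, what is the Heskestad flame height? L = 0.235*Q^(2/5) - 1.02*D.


Q^(2/5) = 33.803
0.235 * Q^(2/5) = 7.9437
1.02 * D = 0.51306
L = 7.4306 m

7.4306 m


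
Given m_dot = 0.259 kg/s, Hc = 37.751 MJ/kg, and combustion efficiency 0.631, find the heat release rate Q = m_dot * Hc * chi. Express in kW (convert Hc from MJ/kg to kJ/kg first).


Hc = 37.751 MJ/kg = 37.751 * 1000 kJ/kg = 37751 kJ/kg
Q = 0.259 kg/s * 37751 kJ/kg * 0.631 = 6169.6 kW

6169.6 kW


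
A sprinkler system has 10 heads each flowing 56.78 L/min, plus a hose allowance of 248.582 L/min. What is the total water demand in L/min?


Sprinkler demand = 10 * 56.78 = 567.8 L/min
Total = 567.8 + 248.582 = 816.382 L/min

816.382 L/min


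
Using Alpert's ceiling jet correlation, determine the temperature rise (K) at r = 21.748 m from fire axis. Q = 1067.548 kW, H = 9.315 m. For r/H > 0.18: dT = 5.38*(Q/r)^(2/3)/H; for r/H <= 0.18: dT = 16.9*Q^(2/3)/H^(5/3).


r/H = 21.748 / 9.315 = 2.3347
r/H > 0.18, so dT = 5.38*(Q/r)^(2/3)/H
Q/r = 49.087
(Q/r)^(2/3) = 13.406
dT = 5.38 * 13.406 / 9.315 = 7.7430 K

7.7430 K


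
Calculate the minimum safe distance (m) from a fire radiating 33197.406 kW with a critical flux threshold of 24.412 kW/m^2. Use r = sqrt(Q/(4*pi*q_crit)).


4*pi*q_crit = 306.77
Q/(4*pi*q_crit) = 108.22
r = sqrt(108.22) = 10.403 m

10.403 m


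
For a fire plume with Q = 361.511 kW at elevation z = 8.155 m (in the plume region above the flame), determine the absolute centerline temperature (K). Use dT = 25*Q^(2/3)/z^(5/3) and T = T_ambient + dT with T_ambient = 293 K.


Q^(2/3) = 50.747
z^(5/3) = 33.040
dT = 25 * 50.747 / 33.040 = 38.399 K
T = 293 + 38.399 = 331.40 K

331.40 K


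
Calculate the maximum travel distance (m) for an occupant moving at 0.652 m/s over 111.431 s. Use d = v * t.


d = 0.652 * 111.431 = 72.653 m

72.653 m


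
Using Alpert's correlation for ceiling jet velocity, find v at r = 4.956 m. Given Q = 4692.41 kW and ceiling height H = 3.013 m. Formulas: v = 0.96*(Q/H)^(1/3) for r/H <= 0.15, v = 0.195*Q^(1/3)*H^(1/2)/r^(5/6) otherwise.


r/H = 4.956 / 3.013 = 1.6449
r/H > 0.15, so v = 0.195*Q^(1/3)*H^(1/2)/r^(5/6)
Q^(1/3) = 16.742
H^(1/2) = 1.7358
r^(5/6) = 3.7956
v = 0.195 * 16.742 * 1.7358 / 3.7956 = 1.4930 m/s

1.4930 m/s


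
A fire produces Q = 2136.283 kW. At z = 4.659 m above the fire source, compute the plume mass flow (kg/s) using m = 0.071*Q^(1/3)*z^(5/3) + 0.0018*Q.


Q^(1/3) = 12.879
z^(5/3) = 12.996
First term = 0.071 * 12.879 * 12.996 = 11.884
Second term = 0.0018 * 2136.283 = 3.8453
m = 15.729 kg/s

15.729 kg/s


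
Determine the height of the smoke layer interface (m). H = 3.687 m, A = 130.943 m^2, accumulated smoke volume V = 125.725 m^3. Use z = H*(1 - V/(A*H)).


V/(A*H) = 0.26042
1 - 0.26042 = 0.73958
z = 3.687 * 0.73958 = 2.7268 m

2.7268 m


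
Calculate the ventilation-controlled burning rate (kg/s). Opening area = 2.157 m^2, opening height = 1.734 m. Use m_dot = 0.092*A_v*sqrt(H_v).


sqrt(H_v) = 1.3168
m_dot = 0.092 * 2.157 * 1.3168 = 0.26131 kg/s

0.26131 kg/s


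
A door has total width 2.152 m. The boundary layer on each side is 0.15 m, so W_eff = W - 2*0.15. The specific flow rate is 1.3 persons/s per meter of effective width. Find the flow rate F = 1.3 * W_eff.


W_eff = 2.152 - 0.30 = 1.852 m
F = 1.3 * 1.852 = 2.4076 persons/s

2.4076 persons/s


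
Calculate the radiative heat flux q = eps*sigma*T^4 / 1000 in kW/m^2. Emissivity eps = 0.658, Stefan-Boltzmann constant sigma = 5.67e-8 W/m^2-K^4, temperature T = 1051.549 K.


T^4 = 1.2227e+12
q = 0.658 * 5.67e-8 * 1.2227e+12 / 1000 = 45.617 kW/m^2

45.617 kW/m^2


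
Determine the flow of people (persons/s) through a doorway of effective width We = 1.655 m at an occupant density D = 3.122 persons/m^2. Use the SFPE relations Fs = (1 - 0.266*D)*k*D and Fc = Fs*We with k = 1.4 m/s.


1 - 0.266*D = 1 - 0.266*3.122 = 0.16955
Fs = 0.16955 * 1.4 * 3.122 = 0.74106 persons/(s*m)
Fc = 0.74106 * 1.655 = 1.2265 persons/s

1.2265 persons/s


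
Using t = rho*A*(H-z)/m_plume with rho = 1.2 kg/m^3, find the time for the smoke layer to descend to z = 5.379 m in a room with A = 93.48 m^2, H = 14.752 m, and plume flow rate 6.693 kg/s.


H - z = 9.373 m
t = 1.2 * 93.48 * 9.373 / 6.693 = 157.09 s

157.09 s


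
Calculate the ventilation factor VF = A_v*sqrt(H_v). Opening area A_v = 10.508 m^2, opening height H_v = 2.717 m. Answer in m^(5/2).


sqrt(H_v) = 1.6483
VF = 10.508 * 1.6483 = 17.321 m^(5/2)

17.321 m^(5/2)


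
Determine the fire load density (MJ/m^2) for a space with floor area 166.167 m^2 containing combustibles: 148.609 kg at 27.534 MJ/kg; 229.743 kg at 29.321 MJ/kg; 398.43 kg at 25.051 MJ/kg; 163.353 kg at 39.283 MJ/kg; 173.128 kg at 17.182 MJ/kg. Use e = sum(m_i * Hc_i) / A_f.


Total energy = 148.609*27.534 + 229.743*29.321 + 398.43*25.051 + 163.353*39.283 + 173.128*17.182
= 4091.800 + 6736.295 + 9981.070 + 6416.996 + 2974.685
= 30200.85 MJ
e = 30200.85 / 166.167 = 181.75 MJ/m^2

181.75 MJ/m^2


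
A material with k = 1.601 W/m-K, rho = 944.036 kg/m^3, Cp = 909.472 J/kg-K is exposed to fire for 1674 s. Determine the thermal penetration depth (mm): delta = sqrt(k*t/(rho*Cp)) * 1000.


alpha = 1.601 / (944.036 * 909.472) = 1.8647e-06 m^2/s
alpha * t = 0.0031215
delta = sqrt(0.0031215) * 1000 = 55.871 mm

55.871 mm


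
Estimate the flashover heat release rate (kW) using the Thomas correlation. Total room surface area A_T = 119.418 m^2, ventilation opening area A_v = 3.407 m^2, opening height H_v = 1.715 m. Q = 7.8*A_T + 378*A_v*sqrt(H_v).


7.8*A_T = 931.46
sqrt(H_v) = 1.3096
378*A_v*sqrt(H_v) = 1686.5
Q = 931.46 + 1686.5 = 2618.0 kW

2618.0 kW


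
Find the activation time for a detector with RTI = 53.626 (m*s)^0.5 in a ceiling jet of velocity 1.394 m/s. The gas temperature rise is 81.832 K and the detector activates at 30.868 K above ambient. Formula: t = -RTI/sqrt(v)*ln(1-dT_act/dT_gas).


dT_act/dT_gas = 0.37721
ln(1 - 0.37721) = -0.47355
t = -53.626 / sqrt(1.394) * -0.47355 = 21.508 s

21.508 s


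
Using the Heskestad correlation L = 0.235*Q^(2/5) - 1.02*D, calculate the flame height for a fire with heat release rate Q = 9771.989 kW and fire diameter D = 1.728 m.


Q^(2/5) = 39.445
0.235 * Q^(2/5) = 9.2696
1.02 * D = 1.7626
L = 7.5070 m

7.5070 m


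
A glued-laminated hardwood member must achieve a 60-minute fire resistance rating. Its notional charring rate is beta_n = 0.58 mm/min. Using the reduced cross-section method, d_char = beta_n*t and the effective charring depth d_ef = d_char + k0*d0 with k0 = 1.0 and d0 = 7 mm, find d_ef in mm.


d_char = 0.58 * 60 = 34.8 mm
d_ef = 34.8 + 1.0*7 = 41.8 mm

41.8 mm


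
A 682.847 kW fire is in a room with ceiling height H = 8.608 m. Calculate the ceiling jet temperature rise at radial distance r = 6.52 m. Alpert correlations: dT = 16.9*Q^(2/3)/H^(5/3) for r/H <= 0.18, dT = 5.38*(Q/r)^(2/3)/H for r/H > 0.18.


r/H = 6.52 / 8.608 = 0.75743
r/H > 0.18, so dT = 5.38*(Q/r)^(2/3)/H
Q/r = 104.73
(Q/r)^(2/3) = 22.219
dT = 5.38 * 22.219 / 8.608 = 13.887 K

13.887 K


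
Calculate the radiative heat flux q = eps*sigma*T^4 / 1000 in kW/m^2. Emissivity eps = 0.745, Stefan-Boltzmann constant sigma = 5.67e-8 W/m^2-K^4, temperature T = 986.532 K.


T^4 = 9.4721e+11
q = 0.745 * 5.67e-8 * 9.4721e+11 / 1000 = 40.011 kW/m^2

40.011 kW/m^2


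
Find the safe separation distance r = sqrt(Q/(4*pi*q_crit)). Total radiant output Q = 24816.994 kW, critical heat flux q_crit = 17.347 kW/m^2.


4*pi*q_crit = 217.99
Q/(4*pi*q_crit) = 113.85
r = sqrt(113.85) = 10.670 m

10.670 m


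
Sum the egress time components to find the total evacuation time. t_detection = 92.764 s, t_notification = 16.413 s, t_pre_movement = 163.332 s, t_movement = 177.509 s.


Total = 92.764 + 16.413 + 163.332 + 177.509 = 450.018 s

450.018 s


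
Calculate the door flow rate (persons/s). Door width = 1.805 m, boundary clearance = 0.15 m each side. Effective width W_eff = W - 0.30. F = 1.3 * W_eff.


W_eff = 1.805 - 0.30 = 1.505 m
F = 1.3 * 1.505 = 1.9565 persons/s

1.9565 persons/s


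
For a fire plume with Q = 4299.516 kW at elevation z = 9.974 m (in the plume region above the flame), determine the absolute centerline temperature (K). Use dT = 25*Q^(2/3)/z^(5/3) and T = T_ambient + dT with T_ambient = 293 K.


Q^(2/3) = 264.41
z^(5/3) = 46.215
dT = 25 * 264.41 / 46.215 = 143.03 K
T = 293 + 143.03 = 436.03 K

436.03 K


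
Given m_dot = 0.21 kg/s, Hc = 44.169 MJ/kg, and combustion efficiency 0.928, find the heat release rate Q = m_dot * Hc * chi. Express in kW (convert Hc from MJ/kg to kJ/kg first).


Hc = 44.169 MJ/kg = 44.169 * 1000 kJ/kg = 44169 kJ/kg
Q = 0.21 kg/s * 44169 kJ/kg * 0.928 = 8607.7 kW

8607.7 kW


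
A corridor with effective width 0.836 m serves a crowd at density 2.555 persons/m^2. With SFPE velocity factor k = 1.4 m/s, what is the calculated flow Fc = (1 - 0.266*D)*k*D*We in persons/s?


1 - 0.266*D = 1 - 0.266*2.555 = 0.32037
Fs = 0.32037 * 1.4 * 2.555 = 1.1460 persons/(s*m)
Fc = 1.1460 * 0.836 = 0.95803 persons/s

0.95803 persons/s


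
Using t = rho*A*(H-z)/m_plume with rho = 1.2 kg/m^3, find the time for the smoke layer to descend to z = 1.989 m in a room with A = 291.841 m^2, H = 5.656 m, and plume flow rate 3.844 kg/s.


H - z = 3.667 m
t = 1.2 * 291.841 * 3.667 / 3.844 = 334.08 s

334.08 s


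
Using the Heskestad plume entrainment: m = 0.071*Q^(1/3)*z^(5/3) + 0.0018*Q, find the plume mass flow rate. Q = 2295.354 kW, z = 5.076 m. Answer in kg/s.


Q^(1/3) = 13.191
z^(5/3) = 14.992
First term = 0.071 * 13.191 * 14.992 = 14.041
Second term = 0.0018 * 2295.354 = 4.1316
m = 18.173 kg/s

18.173 kg/s


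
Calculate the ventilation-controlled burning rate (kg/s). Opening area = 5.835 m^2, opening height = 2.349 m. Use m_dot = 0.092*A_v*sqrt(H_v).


sqrt(H_v) = 1.5326
m_dot = 0.092 * 5.835 * 1.5326 = 0.82275 kg/s

0.82275 kg/s


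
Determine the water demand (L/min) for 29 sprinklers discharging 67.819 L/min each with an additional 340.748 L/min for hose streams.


Sprinkler demand = 29 * 67.819 = 1966.751 L/min
Total = 1966.751 + 340.748 = 2307.499 L/min

2307.499 L/min


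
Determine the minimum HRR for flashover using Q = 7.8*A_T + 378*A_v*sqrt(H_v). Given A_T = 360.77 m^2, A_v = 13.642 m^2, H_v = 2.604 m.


7.8*A_T = 2814.006
sqrt(H_v) = 1.6137
378*A_v*sqrt(H_v) = 8321.3
Q = 2814.006 + 8321.3 = 11135 kW

11135 kW


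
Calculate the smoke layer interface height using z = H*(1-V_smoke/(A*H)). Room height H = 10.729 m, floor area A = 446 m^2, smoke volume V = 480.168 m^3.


V/(A*H) = 0.10035
1 - 0.10035 = 0.89965
z = 10.729 * 0.89965 = 9.6524 m

9.6524 m


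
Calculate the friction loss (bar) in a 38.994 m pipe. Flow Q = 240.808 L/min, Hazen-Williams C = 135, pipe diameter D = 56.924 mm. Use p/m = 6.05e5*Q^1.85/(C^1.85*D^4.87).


Q^1.85 = 25474
C^1.85 = 8732.1
D^4.87 = 3.5342e+08
p/m = 0.0049939 bar/m
p_total = 0.0049939 * 38.994 = 0.19473 bar

0.19473 bar


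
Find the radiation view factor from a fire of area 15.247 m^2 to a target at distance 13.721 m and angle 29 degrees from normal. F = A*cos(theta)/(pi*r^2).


cos(29 deg) = 0.87462
pi*r^2 = 591.45
F = 15.247 * 0.87462 / 591.45 = 0.022547

0.022547


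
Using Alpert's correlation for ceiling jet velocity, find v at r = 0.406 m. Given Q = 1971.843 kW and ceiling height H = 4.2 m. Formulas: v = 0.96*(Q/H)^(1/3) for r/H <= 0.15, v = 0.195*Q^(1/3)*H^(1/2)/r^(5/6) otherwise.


r/H = 0.406 / 4.2 = 0.096667
r/H <= 0.15, so v = 0.96*(Q/H)^(1/3)
Q/H = 469.49
(Q/H)^(1/3) = 7.7721
v = 0.96 * 7.7721 = 7.4613 m/s

7.4613 m/s


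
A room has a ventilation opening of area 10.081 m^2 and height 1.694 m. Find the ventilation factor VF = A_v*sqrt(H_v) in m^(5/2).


sqrt(H_v) = 1.3015
VF = 10.081 * 1.3015 = 13.121 m^(5/2)

13.121 m^(5/2)


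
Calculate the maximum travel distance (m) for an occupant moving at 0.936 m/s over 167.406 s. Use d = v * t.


d = 0.936 * 167.406 = 156.69 m

156.69 m


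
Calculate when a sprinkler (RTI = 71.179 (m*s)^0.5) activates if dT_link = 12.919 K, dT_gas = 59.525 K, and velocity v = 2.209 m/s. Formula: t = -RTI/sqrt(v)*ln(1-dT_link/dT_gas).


dT_link/dT_gas = 0.21703
ln(1 - 0.21703) = -0.24467
t = -71.179 / sqrt(2.209) * -0.24467 = 11.717 s

11.717 s


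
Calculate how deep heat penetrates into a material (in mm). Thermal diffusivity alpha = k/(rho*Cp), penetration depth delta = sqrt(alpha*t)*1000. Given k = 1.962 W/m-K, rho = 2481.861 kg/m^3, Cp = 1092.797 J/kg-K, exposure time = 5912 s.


alpha = 1.962 / (2481.861 * 1092.797) = 7.2341e-07 m^2/s
alpha * t = 0.0042768
delta = sqrt(0.0042768) * 1000 = 65.397 mm

65.397 mm


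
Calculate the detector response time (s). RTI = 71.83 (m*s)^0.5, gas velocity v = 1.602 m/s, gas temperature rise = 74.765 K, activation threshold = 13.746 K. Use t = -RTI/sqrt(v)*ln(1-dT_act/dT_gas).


dT_act/dT_gas = 0.18386
ln(1 - 0.18386) = -0.20316
t = -71.83 / sqrt(1.602) * -0.20316 = 11.530 s

11.530 s


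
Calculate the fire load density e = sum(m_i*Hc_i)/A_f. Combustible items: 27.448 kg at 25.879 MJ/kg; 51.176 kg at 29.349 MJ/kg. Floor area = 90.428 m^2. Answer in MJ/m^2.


Total energy = 27.448*25.879 + 51.176*29.349
= 710.3268 + 1501.964
= 2212.291 MJ
e = 2212.291 / 90.428 = 24.465 MJ/m^2

24.465 MJ/m^2


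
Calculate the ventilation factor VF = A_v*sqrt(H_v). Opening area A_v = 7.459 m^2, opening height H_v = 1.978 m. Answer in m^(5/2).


sqrt(H_v) = 1.4064
VF = 7.459 * 1.4064 = 10.490 m^(5/2)

10.490 m^(5/2)


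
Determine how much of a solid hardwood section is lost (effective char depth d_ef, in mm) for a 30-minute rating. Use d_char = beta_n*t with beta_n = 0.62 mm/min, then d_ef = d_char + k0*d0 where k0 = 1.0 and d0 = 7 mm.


d_char = 0.62 * 30 = 18.6 mm
d_ef = 18.6 + 1.0*7 = 25.6 mm

25.6 mm


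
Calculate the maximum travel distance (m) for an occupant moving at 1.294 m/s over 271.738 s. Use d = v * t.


d = 1.294 * 271.738 = 351.63 m

351.63 m


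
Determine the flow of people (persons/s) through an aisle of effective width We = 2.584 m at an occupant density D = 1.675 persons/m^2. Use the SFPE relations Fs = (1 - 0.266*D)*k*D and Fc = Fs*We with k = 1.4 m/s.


1 - 0.266*D = 1 - 0.266*1.675 = 0.55445
Fs = 0.55445 * 1.4 * 1.675 = 1.3002 persons/(s*m)
Fc = 1.3002 * 2.584 = 3.3597 persons/s

3.3597 persons/s


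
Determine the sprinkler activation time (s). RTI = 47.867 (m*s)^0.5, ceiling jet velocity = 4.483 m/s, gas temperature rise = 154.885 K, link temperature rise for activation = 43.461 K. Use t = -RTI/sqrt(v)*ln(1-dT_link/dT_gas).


dT_link/dT_gas = 0.28060
ln(1 - 0.28060) = -0.32934
t = -47.867 / sqrt(4.483) * -0.32934 = 7.4455 s

7.4455 s


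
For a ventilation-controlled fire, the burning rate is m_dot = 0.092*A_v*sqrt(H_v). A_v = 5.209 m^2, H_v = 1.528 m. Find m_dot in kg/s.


sqrt(H_v) = 1.2361
m_dot = 0.092 * 5.209 * 1.2361 = 0.59238 kg/s

0.59238 kg/s


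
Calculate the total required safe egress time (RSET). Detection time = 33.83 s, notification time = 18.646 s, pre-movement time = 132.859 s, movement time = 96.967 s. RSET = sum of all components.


Total = 33.83 + 18.646 + 132.859 + 96.967 = 282.302 s

282.302 s


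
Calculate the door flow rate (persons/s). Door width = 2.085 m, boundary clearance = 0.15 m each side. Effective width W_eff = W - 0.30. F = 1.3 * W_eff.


W_eff = 2.085 - 0.30 = 1.785 m
F = 1.3 * 1.785 = 2.3205 persons/s

2.3205 persons/s


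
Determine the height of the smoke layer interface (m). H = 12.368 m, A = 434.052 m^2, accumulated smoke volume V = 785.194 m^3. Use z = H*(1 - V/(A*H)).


V/(A*H) = 0.14626
1 - 0.14626 = 0.85374
z = 12.368 * 0.85374 = 10.559 m

10.559 m


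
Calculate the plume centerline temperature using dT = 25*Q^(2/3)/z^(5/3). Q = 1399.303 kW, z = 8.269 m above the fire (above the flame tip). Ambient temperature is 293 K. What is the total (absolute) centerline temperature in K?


Q^(2/3) = 125.10
z^(5/3) = 33.813
dT = 25 * 125.10 / 33.813 = 92.497 K
T = 293 + 92.497 = 385.50 K

385.50 K


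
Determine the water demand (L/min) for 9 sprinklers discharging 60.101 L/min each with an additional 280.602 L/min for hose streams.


Sprinkler demand = 9 * 60.101 = 540.909 L/min
Total = 540.909 + 280.602 = 821.511 L/min

821.511 L/min


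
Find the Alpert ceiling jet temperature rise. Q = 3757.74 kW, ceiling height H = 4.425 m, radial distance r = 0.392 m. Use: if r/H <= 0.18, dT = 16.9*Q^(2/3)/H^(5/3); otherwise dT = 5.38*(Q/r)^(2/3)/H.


r/H = 0.392 / 4.425 = 0.088588
r/H <= 0.18, so dT = 16.9*Q^(2/3)/H^(5/3)
Q^(2/3) = 241.70
H^(5/3) = 11.927
dT = 16.9 * 241.70 / 11.927 = 342.49 K

342.49 K


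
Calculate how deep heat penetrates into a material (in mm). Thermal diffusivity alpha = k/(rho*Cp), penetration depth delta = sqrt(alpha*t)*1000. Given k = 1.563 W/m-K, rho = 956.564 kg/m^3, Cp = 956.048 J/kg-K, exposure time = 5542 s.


alpha = 1.563 / (956.564 * 956.048) = 1.7091e-06 m^2/s
alpha * t = 0.0094718
delta = sqrt(0.0094718) * 1000 = 97.323 mm

97.323 mm


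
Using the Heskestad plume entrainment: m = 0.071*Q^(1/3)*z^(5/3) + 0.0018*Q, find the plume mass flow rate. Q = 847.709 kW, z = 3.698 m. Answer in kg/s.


Q^(1/3) = 9.4642
z^(5/3) = 8.8432
First term = 0.071 * 9.4642 * 8.8432 = 5.9423
Second term = 0.0018 * 847.709 = 1.5259
m = 7.4681 kg/s

7.4681 kg/s


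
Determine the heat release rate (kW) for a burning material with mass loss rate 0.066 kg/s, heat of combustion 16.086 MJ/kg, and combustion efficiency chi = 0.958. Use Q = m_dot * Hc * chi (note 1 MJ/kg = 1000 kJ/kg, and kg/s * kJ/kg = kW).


Hc = 16.086 MJ/kg = 16.086 * 1000 kJ/kg = 16086 kJ/kg
Q = 0.066 kg/s * 16086 kJ/kg * 0.958 = 1017.1 kW

1017.1 kW


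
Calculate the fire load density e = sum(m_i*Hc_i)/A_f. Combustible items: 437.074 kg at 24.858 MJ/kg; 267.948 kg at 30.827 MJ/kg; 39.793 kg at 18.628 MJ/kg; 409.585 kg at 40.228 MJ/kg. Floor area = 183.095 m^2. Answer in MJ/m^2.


Total energy = 437.074*24.858 + 267.948*30.827 + 39.793*18.628 + 409.585*40.228
= 10864.79 + 8260.033 + 741.2640 + 16476.79
= 36342.87 MJ
e = 36342.87 / 183.095 = 198.49 MJ/m^2

198.49 MJ/m^2


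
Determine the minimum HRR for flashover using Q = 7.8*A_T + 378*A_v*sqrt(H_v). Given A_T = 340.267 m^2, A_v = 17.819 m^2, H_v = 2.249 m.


7.8*A_T = 2654.1
sqrt(H_v) = 1.4997
378*A_v*sqrt(H_v) = 10101
Q = 2654.1 + 10101 = 12755 kW

12755 kW


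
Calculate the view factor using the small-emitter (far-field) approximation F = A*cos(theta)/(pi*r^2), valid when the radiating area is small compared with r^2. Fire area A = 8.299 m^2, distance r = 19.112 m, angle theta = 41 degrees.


cos(41 deg) = 0.75471
pi*r^2 = 1147.5
F = 8.299 * 0.75471 / 1147.5 = 0.0054581

0.0054581


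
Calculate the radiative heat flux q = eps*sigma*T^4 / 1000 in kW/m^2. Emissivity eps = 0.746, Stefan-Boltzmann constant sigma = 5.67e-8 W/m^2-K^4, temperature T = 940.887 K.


T^4 = 7.8370e+11
q = 0.746 * 5.67e-8 * 7.8370e+11 / 1000 = 33.149 kW/m^2

33.149 kW/m^2


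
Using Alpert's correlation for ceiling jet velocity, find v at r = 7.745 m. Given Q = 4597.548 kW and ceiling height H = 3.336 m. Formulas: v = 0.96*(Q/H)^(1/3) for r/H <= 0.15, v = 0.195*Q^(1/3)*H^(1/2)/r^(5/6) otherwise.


r/H = 7.745 / 3.336 = 2.3216
r/H > 0.15, so v = 0.195*Q^(1/3)*H^(1/2)/r^(5/6)
Q^(1/3) = 16.628
H^(1/2) = 1.8265
r^(5/6) = 5.5062
v = 0.195 * 16.628 * 1.8265 / 5.5062 = 1.0756 m/s

1.0756 m/s


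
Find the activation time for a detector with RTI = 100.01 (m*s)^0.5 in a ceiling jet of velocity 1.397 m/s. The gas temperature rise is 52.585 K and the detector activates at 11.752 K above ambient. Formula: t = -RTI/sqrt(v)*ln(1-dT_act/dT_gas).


dT_act/dT_gas = 0.22349
ln(1 - 0.22349) = -0.25294
t = -100.01 / sqrt(1.397) * -0.25294 = 21.402 s

21.402 s


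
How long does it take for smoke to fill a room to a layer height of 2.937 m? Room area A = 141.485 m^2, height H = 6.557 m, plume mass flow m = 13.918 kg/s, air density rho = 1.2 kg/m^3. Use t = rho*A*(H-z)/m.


H - z = 3.62 m
t = 1.2 * 141.485 * 3.62 / 13.918 = 44.159 s

44.159 s


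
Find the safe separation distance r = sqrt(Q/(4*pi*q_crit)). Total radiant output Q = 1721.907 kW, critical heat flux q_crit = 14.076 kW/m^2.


4*pi*q_crit = 176.88
Q/(4*pi*q_crit) = 9.7347
r = sqrt(9.7347) = 3.1200 m

3.1200 m


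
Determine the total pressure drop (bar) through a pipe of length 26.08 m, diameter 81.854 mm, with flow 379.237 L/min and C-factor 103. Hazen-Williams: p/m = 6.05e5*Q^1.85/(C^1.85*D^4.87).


Q^1.85 = 59018
C^1.85 = 5293.6
D^4.87 = 2.0725e+09
p/m = 0.0032545 bar/m
p_total = 0.0032545 * 26.08 = 0.084878 bar

0.084878 bar


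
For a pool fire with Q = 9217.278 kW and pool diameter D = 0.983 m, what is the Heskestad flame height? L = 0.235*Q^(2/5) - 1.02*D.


Q^(2/5) = 38.534
0.235 * Q^(2/5) = 9.0554
1.02 * D = 1.0027
L = 8.0528 m

8.0528 m


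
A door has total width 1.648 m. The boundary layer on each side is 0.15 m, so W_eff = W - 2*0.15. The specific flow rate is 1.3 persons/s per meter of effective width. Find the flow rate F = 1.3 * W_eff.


W_eff = 1.648 - 0.30 = 1.348 m
F = 1.3 * 1.348 = 1.7524 persons/s

1.7524 persons/s


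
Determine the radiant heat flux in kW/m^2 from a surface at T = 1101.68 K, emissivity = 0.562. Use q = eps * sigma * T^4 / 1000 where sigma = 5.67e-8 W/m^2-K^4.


T^4 = 1.4731e+12
q = 0.562 * 5.67e-8 * 1.4731e+12 / 1000 = 46.940 kW/m^2

46.940 kW/m^2


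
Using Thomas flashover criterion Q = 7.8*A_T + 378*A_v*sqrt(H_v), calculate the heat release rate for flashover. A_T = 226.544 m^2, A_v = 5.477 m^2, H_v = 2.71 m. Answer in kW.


7.8*A_T = 1767.0
sqrt(H_v) = 1.6462
378*A_v*sqrt(H_v) = 3408.2
Q = 1767.0 + 3408.2 = 5175.2 kW

5175.2 kW


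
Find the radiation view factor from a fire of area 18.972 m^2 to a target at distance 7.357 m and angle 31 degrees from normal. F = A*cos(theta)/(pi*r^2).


cos(31 deg) = 0.85717
pi*r^2 = 170.04
F = 18.972 * 0.85717 / 170.04 = 0.095637

0.095637


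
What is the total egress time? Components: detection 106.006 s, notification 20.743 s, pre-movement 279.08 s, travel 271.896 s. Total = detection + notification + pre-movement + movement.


Total = 106.006 + 20.743 + 279.08 + 271.896 = 677.725 s

677.725 s


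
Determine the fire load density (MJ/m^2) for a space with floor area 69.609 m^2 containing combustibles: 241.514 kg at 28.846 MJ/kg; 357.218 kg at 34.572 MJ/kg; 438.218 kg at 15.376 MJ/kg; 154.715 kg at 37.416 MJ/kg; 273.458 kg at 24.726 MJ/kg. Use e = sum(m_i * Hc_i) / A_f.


Total energy = 241.514*28.846 + 357.218*34.572 + 438.218*15.376 + 154.715*37.416 + 273.458*24.726
= 6966.713 + 12349.74 + 6738.040 + 5788.816 + 6761.523
= 38604.83 MJ
e = 38604.83 / 69.609 = 554.60 MJ/m^2

554.60 MJ/m^2


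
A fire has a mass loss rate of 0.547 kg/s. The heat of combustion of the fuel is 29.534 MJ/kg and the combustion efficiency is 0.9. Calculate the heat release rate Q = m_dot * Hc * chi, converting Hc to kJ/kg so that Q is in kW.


Hc = 29.534 MJ/kg = 29.534 * 1000 kJ/kg = 29534 kJ/kg
Q = 0.547 kg/s * 29534 kJ/kg * 0.9 = 14540 kW

14540 kW


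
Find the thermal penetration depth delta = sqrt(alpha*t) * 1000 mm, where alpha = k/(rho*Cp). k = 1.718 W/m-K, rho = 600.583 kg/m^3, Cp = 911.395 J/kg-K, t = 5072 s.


alpha = 1.718 / (600.583 * 911.395) = 3.1387e-06 m^2/s
alpha * t = 0.015919
delta = sqrt(0.015919) * 1000 = 126.17 mm

126.17 mm


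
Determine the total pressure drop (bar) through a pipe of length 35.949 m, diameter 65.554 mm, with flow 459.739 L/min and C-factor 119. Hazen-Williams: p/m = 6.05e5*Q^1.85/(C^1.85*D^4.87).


Q^1.85 = 84265
C^1.85 = 6914.5
D^4.87 = 7.0281e+08
p/m = 0.010491 bar/m
p_total = 0.010491 * 35.949 = 0.37713 bar

0.37713 bar


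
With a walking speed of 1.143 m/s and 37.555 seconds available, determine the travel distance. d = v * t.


d = 1.143 * 37.555 = 42.925 m

42.925 m


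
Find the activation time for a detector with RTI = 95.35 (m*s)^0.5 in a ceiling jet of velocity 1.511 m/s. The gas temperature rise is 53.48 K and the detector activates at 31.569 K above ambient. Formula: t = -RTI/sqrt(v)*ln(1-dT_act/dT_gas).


dT_act/dT_gas = 0.59030
ln(1 - 0.59030) = -0.89232
t = -95.35 / sqrt(1.511) * -0.89232 = 69.216 s

69.216 s


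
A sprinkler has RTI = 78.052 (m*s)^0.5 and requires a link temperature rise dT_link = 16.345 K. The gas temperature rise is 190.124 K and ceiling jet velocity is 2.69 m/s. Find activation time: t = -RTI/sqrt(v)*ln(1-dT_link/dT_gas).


dT_link/dT_gas = 0.085970
ln(1 - 0.085970) = -0.089892
t = -78.052 / sqrt(2.69) * -0.089892 = 4.2779 s

4.2779 s


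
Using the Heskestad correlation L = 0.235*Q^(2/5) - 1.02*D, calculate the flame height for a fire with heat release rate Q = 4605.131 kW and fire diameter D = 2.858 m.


Q^(2/5) = 29.194
0.235 * Q^(2/5) = 6.8606
1.02 * D = 2.9152
L = 3.9455 m

3.9455 m


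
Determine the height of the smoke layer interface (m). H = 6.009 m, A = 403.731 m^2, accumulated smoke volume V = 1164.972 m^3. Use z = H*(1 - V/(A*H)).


V/(A*H) = 0.48020
1 - 0.48020 = 0.51980
z = 6.009 * 0.51980 = 3.1235 m

3.1235 m


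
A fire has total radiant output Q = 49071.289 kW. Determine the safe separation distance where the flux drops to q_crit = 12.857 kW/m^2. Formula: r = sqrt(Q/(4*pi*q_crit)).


4*pi*q_crit = 161.57
Q/(4*pi*q_crit) = 303.72
r = sqrt(303.72) = 17.428 m

17.428 m


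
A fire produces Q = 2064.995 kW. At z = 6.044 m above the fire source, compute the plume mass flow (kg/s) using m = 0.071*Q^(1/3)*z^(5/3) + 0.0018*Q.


Q^(1/3) = 12.734
z^(5/3) = 20.054
First term = 0.071 * 12.734 * 20.054 = 18.132
Second term = 0.0018 * 2064.995 = 3.7170
m = 21.849 kg/s

21.849 kg/s


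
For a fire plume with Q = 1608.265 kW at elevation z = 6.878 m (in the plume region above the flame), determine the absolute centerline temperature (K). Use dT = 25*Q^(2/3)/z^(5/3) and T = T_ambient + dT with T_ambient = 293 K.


Q^(2/3) = 137.27
z^(5/3) = 24.875
dT = 25 * 137.27 / 24.875 = 137.96 K
T = 293 + 137.96 = 430.96 K

430.96 K


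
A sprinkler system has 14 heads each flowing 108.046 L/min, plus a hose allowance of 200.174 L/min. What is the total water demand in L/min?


Sprinkler demand = 14 * 108.046 = 1512.644 L/min
Total = 1512.644 + 200.174 = 1712.818 L/min

1712.818 L/min


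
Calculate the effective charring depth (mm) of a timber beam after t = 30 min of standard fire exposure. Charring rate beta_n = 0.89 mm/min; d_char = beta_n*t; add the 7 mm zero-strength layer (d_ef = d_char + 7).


d_char = 0.89 * 30 = 26.7 mm
d_ef = 26.7 + 1.0*7 = 33.7 mm

33.7 mm


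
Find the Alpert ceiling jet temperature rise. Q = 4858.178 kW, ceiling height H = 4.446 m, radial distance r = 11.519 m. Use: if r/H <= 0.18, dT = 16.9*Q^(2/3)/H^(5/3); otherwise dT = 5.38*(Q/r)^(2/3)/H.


r/H = 11.519 / 4.446 = 2.5909
r/H > 0.18, so dT = 5.38*(Q/r)^(2/3)/H
Q/r = 421.75
(Q/r)^(2/3) = 56.239
dT = 5.38 * 56.239 / 4.446 = 68.054 K

68.054 K


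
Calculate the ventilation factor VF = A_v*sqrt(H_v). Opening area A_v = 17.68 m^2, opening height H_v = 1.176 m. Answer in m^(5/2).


sqrt(H_v) = 1.0844
VF = 17.68 * 1.0844 = 19.173 m^(5/2)

19.173 m^(5/2)


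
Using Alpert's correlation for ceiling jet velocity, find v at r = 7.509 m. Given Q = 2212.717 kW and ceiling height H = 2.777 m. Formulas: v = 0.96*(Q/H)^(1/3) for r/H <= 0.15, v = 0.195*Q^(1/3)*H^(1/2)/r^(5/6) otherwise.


r/H = 7.509 / 2.777 = 2.7040
r/H > 0.15, so v = 0.195*Q^(1/3)*H^(1/2)/r^(5/6)
Q^(1/3) = 13.031
H^(1/2) = 1.6664
r^(5/6) = 5.3660
v = 0.195 * 13.031 * 1.6664 / 5.3660 = 0.78913 m/s

0.78913 m/s


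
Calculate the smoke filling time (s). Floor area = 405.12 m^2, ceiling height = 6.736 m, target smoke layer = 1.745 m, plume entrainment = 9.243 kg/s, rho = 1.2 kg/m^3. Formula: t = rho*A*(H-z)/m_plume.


H - z = 4.991 m
t = 1.2 * 405.12 * 4.991 / 9.243 = 262.51 s

262.51 s


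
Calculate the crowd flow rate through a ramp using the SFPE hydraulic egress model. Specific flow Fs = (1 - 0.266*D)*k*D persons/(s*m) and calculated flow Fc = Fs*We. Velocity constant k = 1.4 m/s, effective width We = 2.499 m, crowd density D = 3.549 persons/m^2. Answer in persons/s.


1 - 0.266*D = 1 - 0.266*3.549 = 0.055966
Fs = 0.055966 * 1.4 * 3.549 = 0.27807 persons/(s*m)
Fc = 0.27807 * 2.499 = 0.69490 persons/s

0.69490 persons/s


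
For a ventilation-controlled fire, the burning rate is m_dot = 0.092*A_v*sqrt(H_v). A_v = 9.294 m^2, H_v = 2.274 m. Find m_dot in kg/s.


sqrt(H_v) = 1.5080
m_dot = 0.092 * 9.294 * 1.5080 = 1.2894 kg/s

1.2894 kg/s


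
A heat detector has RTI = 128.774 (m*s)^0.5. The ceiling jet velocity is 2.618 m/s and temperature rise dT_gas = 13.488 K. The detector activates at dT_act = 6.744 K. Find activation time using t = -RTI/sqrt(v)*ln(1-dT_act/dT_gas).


dT_act/dT_gas = 0.5
ln(1 - 0.5) = -0.69315
t = -128.774 / sqrt(2.618) * -0.69315 = 55.166 s

55.166 s


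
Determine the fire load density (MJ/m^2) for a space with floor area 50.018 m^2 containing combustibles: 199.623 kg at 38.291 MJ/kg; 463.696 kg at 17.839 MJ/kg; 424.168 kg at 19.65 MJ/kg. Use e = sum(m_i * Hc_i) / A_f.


Total energy = 199.623*38.291 + 463.696*17.839 + 424.168*19.65
= 7643.764 + 8271.873 + 8334.901
= 24250.54 MJ
e = 24250.54 / 50.018 = 484.84 MJ/m^2

484.84 MJ/m^2


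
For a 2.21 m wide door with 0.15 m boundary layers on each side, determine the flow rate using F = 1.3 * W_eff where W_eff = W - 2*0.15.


W_eff = 2.21 - 0.30 = 1.91 m
F = 1.3 * 1.91 = 2.483 persons/s

2.483 persons/s


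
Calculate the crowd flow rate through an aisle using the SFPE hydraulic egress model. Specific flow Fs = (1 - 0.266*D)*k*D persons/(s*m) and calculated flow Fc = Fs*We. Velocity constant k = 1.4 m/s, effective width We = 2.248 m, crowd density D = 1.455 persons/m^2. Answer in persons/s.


1 - 0.266*D = 1 - 0.266*1.455 = 0.61297
Fs = 0.61297 * 1.4 * 1.455 = 1.2486 persons/(s*m)
Fc = 1.2486 * 2.248 = 2.8069 persons/s

2.8069 persons/s


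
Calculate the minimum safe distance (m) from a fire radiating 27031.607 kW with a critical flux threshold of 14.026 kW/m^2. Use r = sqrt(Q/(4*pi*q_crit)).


4*pi*q_crit = 176.26
Q/(4*pi*q_crit) = 153.37
r = sqrt(153.37) = 12.384 m

12.384 m
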